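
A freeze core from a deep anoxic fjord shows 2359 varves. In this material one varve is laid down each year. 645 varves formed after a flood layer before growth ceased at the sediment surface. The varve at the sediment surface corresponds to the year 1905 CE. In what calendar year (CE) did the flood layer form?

1260 CE

645 varves formed after the flood layer.
1905 − 645 = 1260 CE.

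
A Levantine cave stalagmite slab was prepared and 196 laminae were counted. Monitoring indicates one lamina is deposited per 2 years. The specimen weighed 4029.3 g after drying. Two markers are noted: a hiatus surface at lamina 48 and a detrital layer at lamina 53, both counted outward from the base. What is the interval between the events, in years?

10 yr

Separation: 53 − 48 = 5 laminae.
At 2 years per lamina, 5 × 2 = 10 years.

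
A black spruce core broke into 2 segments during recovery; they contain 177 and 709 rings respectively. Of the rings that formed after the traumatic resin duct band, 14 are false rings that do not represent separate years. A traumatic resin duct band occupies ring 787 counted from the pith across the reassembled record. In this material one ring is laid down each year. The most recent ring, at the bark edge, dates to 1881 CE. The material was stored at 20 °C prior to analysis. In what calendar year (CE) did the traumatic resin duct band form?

Total rings = 177 + 709 = 886.
886 − 787 = 99 rings lie beyond the traumatic resin duct band toward the bark edge.
99 − 14 false = 85 true rings after the traumatic resin duct band.
1881 − 85 = 1796 CE.

1796 CE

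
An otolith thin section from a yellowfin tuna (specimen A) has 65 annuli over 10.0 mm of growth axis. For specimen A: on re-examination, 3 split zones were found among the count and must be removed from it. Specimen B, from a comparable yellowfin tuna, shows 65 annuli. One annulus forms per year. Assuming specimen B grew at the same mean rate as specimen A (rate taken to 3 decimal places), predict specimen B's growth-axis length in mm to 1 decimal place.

10.5 mm

Specimen A: adjusted count: 65 − 3 = 62 annuli.
A: 10.0 mm over 62 years gives 10.0 / 62 ≈ 0.161 mm/year.
For B, 0.161 mm/year × 65 years = 10.5 mm.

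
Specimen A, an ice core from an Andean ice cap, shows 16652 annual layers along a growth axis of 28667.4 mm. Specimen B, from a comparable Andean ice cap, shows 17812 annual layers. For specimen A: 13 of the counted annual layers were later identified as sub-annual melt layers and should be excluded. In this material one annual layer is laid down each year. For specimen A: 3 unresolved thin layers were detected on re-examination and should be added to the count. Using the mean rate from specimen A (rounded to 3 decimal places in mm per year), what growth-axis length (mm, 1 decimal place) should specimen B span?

Specimen A: after corrections the count is 16652 − 13 + 3 = 16642 annual layers.
A: Mean rate = 28667.4 mm / 16642 years ≈ 1.723 mm/yr.
For B, 1.723 mm/year × 17812 years = 30690.1 mm.

30690.1 mm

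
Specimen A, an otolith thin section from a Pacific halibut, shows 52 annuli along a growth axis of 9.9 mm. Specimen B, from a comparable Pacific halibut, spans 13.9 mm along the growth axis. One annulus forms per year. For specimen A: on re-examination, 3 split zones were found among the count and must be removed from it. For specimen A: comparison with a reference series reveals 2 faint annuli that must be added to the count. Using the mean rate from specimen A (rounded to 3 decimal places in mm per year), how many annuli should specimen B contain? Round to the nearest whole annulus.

72 annuli

Specimen A: after corrections the count is 52 − 3 + 2 = 51 annuli.
A: 9.9 mm over 51 years gives 9.9 / 51 ≈ 0.194 mm/yr.
Specimen B: 13.9 mm / 0.194 mm per year = 71.65 years ≈ 72 annuli.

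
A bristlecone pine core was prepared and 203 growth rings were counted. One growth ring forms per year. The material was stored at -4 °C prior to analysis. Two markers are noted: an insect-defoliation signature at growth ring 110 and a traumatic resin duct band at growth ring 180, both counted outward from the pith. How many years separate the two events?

70 yr

Separation: 180 − 110 = 70 growth rings.
One growth ring per year makes the interval 70 years.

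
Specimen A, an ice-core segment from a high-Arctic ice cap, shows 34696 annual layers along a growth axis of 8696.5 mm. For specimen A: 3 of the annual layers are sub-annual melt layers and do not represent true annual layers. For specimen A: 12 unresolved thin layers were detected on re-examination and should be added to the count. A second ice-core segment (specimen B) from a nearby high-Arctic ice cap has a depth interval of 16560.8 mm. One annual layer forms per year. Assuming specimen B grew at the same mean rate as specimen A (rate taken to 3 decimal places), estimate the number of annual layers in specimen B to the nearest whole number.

65979 annual layers

Specimen A: true annual layer count = 34696 − 3 + 12 = 34705.
A: Mean rate = 8696.5 mm / 34705 years ≈ 0.251 mm/year.
Specimen B: 16560.8 mm / 0.251 mm per year = 65979.28 years ≈ 65979 annual layers.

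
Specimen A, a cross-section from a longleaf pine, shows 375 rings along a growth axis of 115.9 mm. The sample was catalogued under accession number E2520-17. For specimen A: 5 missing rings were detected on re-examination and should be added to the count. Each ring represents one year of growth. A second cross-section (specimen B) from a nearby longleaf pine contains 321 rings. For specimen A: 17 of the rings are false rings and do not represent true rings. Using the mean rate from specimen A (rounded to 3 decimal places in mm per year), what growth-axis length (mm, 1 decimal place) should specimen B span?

Specimen A: correcting the raw count gives 375 − 17 + 5 = 363 true rings.
A: Extension rate ≈ 115.9 / 363 = 0.319 mm/yr.
B's length ≈ 0.319 × 321 = 102.4 mm.

102.4 mm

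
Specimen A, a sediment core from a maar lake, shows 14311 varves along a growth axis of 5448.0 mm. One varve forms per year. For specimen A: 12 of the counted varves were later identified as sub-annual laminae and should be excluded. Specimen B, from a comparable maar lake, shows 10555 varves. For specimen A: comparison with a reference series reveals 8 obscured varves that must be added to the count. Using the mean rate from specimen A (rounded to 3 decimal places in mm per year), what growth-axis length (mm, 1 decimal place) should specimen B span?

Specimen A: correcting the raw count gives 14311 − 12 + 8 = 14307 true varves.
A: Extension rate ≈ 5448.0 / 14307 = 0.381 mm/yr.
For B, 0.381 mm/year × 10555 years = 4021.5 mm.

4021.5 mm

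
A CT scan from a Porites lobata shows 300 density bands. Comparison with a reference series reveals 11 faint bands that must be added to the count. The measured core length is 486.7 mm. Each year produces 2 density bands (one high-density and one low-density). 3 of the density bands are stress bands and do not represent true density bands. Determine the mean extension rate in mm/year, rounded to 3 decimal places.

Correcting the raw count gives 300 − 3 + 11 = 308 true density bands.
308 density bands at 2 per year is 308 / 2 = 154 years.
Mean rate = 486.7 mm / 154 years ≈ 3.160 mm/year.

3.160 mm/year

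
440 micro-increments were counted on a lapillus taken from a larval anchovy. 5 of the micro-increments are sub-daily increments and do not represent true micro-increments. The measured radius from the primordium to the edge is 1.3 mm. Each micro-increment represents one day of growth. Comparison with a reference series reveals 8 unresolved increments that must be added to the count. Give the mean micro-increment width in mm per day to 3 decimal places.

Correcting the raw count gives 440 − 5 + 8 = 443 true micro-increments.
Extension rate ≈ 1.3 / 443 = 0.003 mm per day.

0.003 mm per day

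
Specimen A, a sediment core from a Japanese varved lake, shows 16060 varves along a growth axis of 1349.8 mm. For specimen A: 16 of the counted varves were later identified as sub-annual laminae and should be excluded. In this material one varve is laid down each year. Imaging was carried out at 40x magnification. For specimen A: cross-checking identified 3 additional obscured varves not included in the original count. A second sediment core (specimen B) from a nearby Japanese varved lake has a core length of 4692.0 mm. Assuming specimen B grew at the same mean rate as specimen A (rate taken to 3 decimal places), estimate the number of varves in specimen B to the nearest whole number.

Specimen A: after corrections the count is 16060 − 16 + 3 = 16047 varves.
A: 1349.8 mm over 16047 years gives 1349.8 / 16047 ≈ 0.084 mm per year.
Specimen B: 4692.0 mm / 0.084 mm per year = 55857.14 years ≈ 55857 varves.

55857 varves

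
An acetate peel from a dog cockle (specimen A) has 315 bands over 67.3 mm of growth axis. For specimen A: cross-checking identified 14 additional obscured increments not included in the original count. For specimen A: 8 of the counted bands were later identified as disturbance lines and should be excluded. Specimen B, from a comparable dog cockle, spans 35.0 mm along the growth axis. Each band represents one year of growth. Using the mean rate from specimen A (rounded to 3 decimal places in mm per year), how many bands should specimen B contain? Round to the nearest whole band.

Specimen A: after corrections the count is 315 − 8 + 14 = 321 bands.
A: 67.3 mm over 321 years gives 67.3 / 321 ≈ 0.210 mm/year.
For B, 35.0 / 0.210 = 166.67 years ≈ 167 bands.

167 bands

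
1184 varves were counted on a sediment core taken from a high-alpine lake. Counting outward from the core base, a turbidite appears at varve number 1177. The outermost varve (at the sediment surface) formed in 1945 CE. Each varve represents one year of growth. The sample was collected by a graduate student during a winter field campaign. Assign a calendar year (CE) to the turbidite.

1184 − 1177 = 7 varves lie beyond the turbidite toward the sediment surface.
Counting back 7 years from 1945 CE places the turbidite in 1945 − 7 = 1938 CE.

1938 CE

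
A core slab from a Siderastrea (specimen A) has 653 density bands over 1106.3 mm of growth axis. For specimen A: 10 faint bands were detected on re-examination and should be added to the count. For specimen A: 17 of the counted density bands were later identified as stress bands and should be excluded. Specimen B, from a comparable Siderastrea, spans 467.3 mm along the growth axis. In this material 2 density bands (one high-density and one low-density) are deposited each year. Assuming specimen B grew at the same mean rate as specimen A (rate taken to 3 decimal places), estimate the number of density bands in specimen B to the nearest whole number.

Specimen A: true density band count = 653 − 17 + 10 = 646.
Specimen A: with 2 density bands per year, 646 / 2 = 323 years.
A: Extension rate ≈ 1106.3 / 323 = 3.425 mm/yr.
Specimen B: 467.3 mm / 3.425 mm per year = 136.44 years; at 2 density bands per year that is 136.44 × 2 ≈ 273 density bands.

273 density bands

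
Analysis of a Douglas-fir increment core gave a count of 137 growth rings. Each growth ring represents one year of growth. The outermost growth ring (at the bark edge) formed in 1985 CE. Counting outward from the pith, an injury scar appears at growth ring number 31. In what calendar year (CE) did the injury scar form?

1879 CE

137 − 31 = 106 growth rings lie beyond the injury scar toward the bark edge.
Counting back 106 years from 1985 CE places the injury scar in 1985 − 106 = 1879 CE.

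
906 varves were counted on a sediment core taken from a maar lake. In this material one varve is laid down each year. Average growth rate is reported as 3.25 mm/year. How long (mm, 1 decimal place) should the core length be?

2944.5 mm

The record spans 906 years at 3.25 mm per year.
906 years at 3.25 mm/year gives 3.25 × 906 = 2944.5 mm.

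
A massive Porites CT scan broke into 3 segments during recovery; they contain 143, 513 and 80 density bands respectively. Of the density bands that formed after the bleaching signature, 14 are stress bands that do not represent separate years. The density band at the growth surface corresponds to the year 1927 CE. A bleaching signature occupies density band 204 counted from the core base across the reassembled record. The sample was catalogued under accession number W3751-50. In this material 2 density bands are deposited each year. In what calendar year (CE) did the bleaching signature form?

Total density bands = 143 + 513 + 80 = 736.
736 − 204 = 532 density bands lie beyond the bleaching signature toward the growth surface.
Excluding 14 false density bands: 532 − 14 = 518.
518 density bands at 2 per year is 518 / 2 = 259 years.
Counting back 259 years from 1927 CE places the bleaching signature in 1927 − 259 = 1668 CE.

1668 CE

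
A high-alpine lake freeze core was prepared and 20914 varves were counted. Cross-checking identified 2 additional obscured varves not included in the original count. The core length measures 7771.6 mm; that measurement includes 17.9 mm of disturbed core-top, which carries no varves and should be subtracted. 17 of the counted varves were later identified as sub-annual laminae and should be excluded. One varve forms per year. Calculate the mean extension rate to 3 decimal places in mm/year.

Correcting the raw count gives 20914 − 17 + 2 = 20899 true varves.
The growth record spans 7771.6 − 17.9 = 7753.7 mm.
Extension rate ≈ 7753.7 / 20899 = 0.371 mm/year.

0.371 mm/year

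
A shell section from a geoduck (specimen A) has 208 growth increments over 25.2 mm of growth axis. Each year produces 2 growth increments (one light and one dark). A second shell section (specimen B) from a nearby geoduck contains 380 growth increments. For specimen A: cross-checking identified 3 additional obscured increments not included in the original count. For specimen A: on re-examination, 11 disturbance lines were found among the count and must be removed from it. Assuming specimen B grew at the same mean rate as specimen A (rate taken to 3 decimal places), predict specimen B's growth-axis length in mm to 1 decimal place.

47.9 mm

Specimen A: after corrections the count is 208 − 11 + 3 = 200 growth increments.
Specimen A: 200 growth increments at 2 per year is 200 / 2 = 100 years.
A: 25.2 mm over 100 years gives 25.2 / 100 ≈ 0.252 mm/year.
Specimen B: 380 growth increments at 2 per year is 380 / 2 = 190 years. Length of B = 0.252 × 190 = 47.9 mm.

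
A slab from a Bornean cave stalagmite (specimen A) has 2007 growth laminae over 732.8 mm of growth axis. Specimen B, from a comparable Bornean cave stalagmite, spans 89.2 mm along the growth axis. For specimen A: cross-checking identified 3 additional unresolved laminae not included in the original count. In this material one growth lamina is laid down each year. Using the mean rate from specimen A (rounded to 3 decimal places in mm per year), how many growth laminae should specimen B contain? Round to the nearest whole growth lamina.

Specimen A: correcting the raw count gives 2007 + 3 = 2010 true growth laminae.
A: 732.8 mm over 2010 years gives 732.8 / 2010 ≈ 0.365 mm per year.
Specimen B: 89.2 mm / 0.365 mm per year = 244.38 years ≈ 244 growth laminae.

244 growth laminae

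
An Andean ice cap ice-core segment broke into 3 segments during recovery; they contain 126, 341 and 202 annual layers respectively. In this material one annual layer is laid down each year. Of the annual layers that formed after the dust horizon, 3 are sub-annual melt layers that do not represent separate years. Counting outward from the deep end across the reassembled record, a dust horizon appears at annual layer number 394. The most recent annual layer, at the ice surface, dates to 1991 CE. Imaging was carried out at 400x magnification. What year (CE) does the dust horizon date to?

Total annual layers = 126 + 341 + 202 = 669.
669 − 394 = 275 annual layers lie beyond the dust horizon toward the ice surface.
Removing the 3 false annual layers leaves 275 − 3 = 272 true annual layers beyond the dust horizon.
Counting back 272 years from 1991 CE places the dust horizon in 1991 − 272 = 1719 CE.

1719 CE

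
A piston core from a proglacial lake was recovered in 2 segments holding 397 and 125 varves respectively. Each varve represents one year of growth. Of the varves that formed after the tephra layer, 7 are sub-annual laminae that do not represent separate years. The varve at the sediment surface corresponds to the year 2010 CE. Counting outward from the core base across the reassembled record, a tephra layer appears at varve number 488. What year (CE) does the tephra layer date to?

1983 CE

Total varves = 397 + 125 = 522.
The tephra layer sits at varve 488 from the core base, so 522 − 488 = 34 varves formed after it.
Excluding 7 false varves: 34 − 7 = 27.
Counting back 27 years from 2010 CE places the tephra layer in 2010 − 27 = 1983 CE.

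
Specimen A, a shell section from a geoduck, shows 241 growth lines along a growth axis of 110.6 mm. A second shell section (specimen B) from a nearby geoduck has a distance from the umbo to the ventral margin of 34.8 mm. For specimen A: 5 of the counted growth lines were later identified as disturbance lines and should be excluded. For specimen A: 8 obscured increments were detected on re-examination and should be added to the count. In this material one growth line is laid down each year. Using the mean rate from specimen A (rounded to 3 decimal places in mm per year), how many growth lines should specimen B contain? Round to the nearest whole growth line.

Specimen A: correcting the raw count gives 241 − 5 + 8 = 244 true growth lines.
A: 110.6 mm over 244 years gives 110.6 / 244 ≈ 0.453 mm/yr.
For B, 34.8 / 0.453 = 76.82 years ≈ 77 growth lines.

77 growth lines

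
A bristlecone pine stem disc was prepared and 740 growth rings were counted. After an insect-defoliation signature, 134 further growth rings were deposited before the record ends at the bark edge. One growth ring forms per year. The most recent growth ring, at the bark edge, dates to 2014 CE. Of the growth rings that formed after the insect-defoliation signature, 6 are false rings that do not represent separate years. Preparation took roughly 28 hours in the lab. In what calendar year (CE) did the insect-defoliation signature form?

134 growth rings formed after the insect-defoliation signature.
134 − 6 false = 128 true growth rings after the insect-defoliation signature.
The growth ring at the bark edge is 2014 CE, so the insect-defoliation signature dates to 2014 − 128 = 1886 CE.

1886 CE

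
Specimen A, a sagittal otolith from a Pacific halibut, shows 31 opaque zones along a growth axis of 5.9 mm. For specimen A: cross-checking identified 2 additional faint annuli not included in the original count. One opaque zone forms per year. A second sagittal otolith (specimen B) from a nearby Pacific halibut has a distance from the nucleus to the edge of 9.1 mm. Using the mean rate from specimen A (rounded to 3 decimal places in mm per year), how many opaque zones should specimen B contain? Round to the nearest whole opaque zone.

Specimen A: adjusted count: 31 + 2 = 33 opaque zones.
A: Mean rate = 5.9 mm / 33 years ≈ 0.179 mm/yr.
Specimen B: 9.1 mm / 0.179 mm per year = 50.84 years ≈ 51 opaque zones.

51 opaque zones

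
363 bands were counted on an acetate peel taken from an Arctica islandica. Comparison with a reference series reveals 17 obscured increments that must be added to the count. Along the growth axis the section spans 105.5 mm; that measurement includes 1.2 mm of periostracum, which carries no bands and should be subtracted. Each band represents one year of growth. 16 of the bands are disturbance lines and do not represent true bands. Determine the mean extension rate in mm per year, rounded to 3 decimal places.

Adjusted count: 363 − 16 + 17 = 364 bands.
The growth record spans 105.5 − 1.2 = 104.3 mm.
Mean rate = 104.3 mm / 364 years ≈ 0.287 mm per year.

0.287 mm per year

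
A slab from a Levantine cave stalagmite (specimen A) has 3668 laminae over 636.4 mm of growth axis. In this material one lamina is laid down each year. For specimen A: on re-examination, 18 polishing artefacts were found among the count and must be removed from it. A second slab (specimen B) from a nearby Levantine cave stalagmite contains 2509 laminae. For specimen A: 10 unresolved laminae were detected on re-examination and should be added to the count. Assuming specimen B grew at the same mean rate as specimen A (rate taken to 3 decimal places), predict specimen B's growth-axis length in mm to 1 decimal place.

Specimen A: correcting the raw count gives 3668 − 18 + 10 = 3660 true laminae.
A: Extension rate ≈ 636.4 / 3660 = 0.174 mm/yr.
Length of B = 0.174 × 2509 = 436.6 mm.

436.6 mm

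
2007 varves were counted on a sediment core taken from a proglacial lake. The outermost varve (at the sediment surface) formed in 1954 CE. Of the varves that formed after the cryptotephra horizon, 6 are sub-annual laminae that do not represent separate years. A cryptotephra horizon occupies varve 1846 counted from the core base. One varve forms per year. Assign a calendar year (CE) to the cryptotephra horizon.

2007 − 1846 = 161 varves lie beyond the cryptotephra horizon toward the sediment surface.
Removing the 6 false varves leaves 161 − 6 = 155 true varves beyond the cryptotephra horizon.
Counting back 155 years from 1954 CE places the cryptotephra horizon in 1954 − 155 = 1799 CE.

1799 CE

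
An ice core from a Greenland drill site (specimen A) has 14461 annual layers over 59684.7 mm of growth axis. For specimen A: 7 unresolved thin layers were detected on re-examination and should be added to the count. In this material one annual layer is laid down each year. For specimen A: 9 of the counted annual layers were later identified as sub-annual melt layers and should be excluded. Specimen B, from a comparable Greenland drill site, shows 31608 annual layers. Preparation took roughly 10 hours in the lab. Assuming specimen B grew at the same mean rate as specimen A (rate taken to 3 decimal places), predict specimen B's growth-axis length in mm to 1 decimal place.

Specimen A: true annual layer count = 14461 − 9 + 7 = 14459.
A: 59684.7 mm over 14459 years gives 59684.7 / 14459 ≈ 4.128 mm/yr.
Length of B = 4.128 × 31608 = 130477.8 mm.

130477.8 mm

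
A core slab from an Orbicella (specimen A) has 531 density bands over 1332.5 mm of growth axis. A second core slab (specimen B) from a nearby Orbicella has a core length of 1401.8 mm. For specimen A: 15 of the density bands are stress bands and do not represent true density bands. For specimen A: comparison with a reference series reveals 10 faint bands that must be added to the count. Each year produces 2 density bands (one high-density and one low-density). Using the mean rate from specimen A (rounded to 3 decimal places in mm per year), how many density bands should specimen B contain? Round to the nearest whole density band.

Specimen A: after corrections the count is 531 − 15 + 10 = 526 density bands.
Specimen A: 526 density bands at 2 per year is 526 / 2 = 263 years.
A: 1332.5 mm over 263 years gives 1332.5 / 263 ≈ 5.067 mm per year.
For B, 1401.8 / 5.067 = 276.65 years; at 2 density bands per year that is 276.65 × 2 ≈ 553 density bands.

553 density bands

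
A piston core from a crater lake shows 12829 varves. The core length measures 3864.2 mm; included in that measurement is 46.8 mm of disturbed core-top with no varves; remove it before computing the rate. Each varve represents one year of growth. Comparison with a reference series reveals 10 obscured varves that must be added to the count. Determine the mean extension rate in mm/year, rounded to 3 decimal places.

Correcting the raw count gives 12829 + 10 = 12839 true varves.
The growth record spans 3864.2 − 46.8 = 3817.4 mm.
Extension rate ≈ 3817.4 / 12839 = 0.297 mm/year.

0.297 mm/year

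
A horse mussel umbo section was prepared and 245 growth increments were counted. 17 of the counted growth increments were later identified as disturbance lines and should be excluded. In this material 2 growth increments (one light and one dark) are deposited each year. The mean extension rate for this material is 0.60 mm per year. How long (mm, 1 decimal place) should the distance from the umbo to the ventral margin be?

68.4 mm

True growth increment count = 245 − 17 = 228.
Dividing by 2 growth increments per year: 228 / 2 = 114 years.
114 years at 0.60 mm/year gives 0.60 × 114 = 68.4 mm.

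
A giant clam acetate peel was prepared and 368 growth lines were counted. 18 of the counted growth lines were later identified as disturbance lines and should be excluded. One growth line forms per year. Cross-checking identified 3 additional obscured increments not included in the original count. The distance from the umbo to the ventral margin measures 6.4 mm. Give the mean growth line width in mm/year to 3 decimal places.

0.018 mm/year

Correcting the raw count gives 368 − 18 + 3 = 353 true growth lines.
Mean rate = 6.4 mm / 353 years ≈ 0.018 mm/year.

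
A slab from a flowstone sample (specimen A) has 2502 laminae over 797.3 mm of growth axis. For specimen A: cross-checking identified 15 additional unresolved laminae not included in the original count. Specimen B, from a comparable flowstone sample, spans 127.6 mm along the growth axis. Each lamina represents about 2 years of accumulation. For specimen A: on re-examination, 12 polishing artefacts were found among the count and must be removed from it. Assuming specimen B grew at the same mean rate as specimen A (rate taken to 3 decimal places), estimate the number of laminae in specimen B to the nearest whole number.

401 laminae

Specimen A: adjusted count: 2502 − 12 + 15 = 2505 laminae.
Specimen A: multiplying by 2 years per lamina: 2505 × 2 = 5010 years.
A: 797.3 mm over 5010 years gives 797.3 / 5010 ≈ 0.159 mm per year.
Specimen B: 127.6 mm / 0.159 mm per year = 802.52 years; at 2 years per lamina that is 802.52 / 2 ≈ 401 laminae.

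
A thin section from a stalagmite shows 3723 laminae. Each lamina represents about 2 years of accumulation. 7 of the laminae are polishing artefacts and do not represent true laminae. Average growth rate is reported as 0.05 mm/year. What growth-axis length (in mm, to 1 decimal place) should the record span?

After corrections the count is 3723 − 7 = 3716 laminae.
At 2 years per lamina, 3716 × 2 = 7432 years.
Length ≈ 0.05 × 7432 = 371.6 mm.

371.6 mm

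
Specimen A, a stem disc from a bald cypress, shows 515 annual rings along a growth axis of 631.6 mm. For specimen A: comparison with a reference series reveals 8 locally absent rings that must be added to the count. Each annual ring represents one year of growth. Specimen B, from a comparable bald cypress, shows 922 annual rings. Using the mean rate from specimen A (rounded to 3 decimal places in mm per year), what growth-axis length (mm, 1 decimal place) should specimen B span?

1113.8 mm

Specimen A: true annual ring count = 515 + 8 = 523.
A: 631.6 mm over 523 years gives 631.6 / 523 ≈ 1.208 mm/yr.
B's length ≈ 1.208 × 922 = 1113.8 mm.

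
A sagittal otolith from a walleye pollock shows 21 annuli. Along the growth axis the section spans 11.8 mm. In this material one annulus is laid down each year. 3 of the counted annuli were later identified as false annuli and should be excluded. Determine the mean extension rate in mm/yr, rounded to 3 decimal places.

True annulus count = 21 − 3 = 18.
11.8 mm over 18 years gives 11.8 / 18 ≈ 0.656 mm/yr.

0.656 mm/yr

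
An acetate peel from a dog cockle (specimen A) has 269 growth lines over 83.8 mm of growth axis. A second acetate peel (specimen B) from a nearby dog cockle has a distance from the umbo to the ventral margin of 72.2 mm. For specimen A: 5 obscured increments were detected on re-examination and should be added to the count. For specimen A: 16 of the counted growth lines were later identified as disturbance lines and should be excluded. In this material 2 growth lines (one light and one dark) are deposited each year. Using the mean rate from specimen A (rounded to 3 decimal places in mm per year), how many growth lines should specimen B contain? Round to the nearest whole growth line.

Specimen A: correcting the raw count gives 269 − 16 + 5 = 258 true growth lines.
Specimen A: dividing by 2 growth lines per year: 258 / 2 = 129 years.
A: Mean rate = 83.8 mm / 129 years ≈ 0.650 mm per year.
For B, 72.2 / 0.650 = 111.08 years; at 2 growth lines per year that is 111.08 × 2 ≈ 222 growth lines.

222 growth lines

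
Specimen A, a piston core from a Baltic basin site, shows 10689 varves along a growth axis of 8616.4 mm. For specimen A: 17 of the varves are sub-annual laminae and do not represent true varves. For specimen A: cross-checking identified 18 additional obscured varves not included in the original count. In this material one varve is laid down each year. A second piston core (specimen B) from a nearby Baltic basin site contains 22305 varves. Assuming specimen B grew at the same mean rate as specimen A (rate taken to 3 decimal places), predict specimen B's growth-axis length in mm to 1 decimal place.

Specimen A: adjusted count: 10689 − 17 + 18 = 10690 varves.
A: 8616.4 mm over 10690 years gives 8616.4 / 10690 ≈ 0.806 mm/year.
Length of B = 0.806 × 22305 = 17977.8 mm.

17977.8 mm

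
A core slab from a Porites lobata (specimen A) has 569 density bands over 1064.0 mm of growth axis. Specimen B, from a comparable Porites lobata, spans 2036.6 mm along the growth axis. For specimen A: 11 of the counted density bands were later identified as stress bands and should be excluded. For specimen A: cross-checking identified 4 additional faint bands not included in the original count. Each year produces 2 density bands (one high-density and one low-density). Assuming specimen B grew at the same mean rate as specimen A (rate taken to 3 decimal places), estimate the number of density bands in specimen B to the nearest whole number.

1076 density bands

Specimen A: adjusted count: 569 − 11 + 4 = 562 density bands.
Specimen A: dividing by 2 density bands per year: 562 / 2 = 281 years.
A: Mean rate = 1064.0 mm / 281 years ≈ 3.786 mm/year.
Specimen B: 2036.6 mm / 3.786 mm per year = 537.93 years; at 2 density bands per year that is 537.93 × 2 ≈ 1076 density bands.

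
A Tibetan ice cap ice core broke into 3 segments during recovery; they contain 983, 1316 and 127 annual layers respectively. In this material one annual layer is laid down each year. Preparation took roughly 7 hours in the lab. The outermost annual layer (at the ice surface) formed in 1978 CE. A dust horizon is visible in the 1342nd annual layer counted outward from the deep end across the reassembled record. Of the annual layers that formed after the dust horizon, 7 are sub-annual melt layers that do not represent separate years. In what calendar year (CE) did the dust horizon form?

901 CE

Total annual layers = 983 + 1316 + 127 = 2426.
2426 − 1342 = 1084 annual layers lie beyond the dust horizon toward the ice surface.
1084 − 7 false = 1077 true annual layers after the dust horizon.
The annual layer at the ice surface is 1978 CE, so the dust horizon dates to 1978 − 1077 = 901 CE.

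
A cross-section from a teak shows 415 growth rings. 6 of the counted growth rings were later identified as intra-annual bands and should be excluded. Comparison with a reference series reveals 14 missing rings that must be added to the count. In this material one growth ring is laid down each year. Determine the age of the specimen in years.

True growth ring count = 415 − 6 + 14 = 423.
With a one-to-one growth ring periodicity this is 423 years.

423 years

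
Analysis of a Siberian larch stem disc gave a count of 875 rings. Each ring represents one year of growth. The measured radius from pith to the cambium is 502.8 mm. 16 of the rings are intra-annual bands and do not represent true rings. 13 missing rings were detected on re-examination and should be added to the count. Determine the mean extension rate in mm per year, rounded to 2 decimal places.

After corrections the count is 875 − 16 + 13 = 872 rings.
Extension rate ≈ 502.8 / 872 = 0.58 mm per year.

0.58 mm per year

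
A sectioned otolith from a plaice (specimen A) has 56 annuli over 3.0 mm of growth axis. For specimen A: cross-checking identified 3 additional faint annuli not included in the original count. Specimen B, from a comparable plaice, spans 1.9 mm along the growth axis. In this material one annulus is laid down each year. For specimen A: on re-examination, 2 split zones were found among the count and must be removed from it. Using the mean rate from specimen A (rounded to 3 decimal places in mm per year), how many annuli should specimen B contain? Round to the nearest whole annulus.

36 annuli

Specimen A: after corrections the count is 56 − 2 + 3 = 57 annuli.
A: Extension rate ≈ 3.0 / 57 = 0.053 mm per year.
For B, 1.9 / 0.053 = 35.85 years ≈ 36 annuli.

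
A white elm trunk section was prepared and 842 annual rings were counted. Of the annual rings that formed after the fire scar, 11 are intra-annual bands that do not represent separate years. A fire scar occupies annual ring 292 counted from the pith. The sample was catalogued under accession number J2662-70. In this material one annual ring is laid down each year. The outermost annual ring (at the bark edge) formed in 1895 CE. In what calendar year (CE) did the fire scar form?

842 − 292 = 550 annual rings lie beyond the fire scar toward the bark edge.
Removing the 11 false annual rings leaves 550 − 11 = 539 true annual rings beyond the fire scar.
Counting back 539 years from 1895 CE places the fire scar in 1895 − 539 = 1356 CE.

1356 CE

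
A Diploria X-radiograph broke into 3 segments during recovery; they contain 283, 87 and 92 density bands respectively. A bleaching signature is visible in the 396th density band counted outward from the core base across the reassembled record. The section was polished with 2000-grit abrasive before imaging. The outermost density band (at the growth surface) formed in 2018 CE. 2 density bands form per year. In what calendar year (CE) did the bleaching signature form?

Total density bands = 283 + 87 + 92 = 462.
The bleaching signature sits at density band 396 from the core base, so 462 − 396 = 66 density bands formed after it.
66 density bands at 2 per year is 66 / 2 = 33 years.
Counting back 33 years from 2018 CE places the bleaching signature in 2018 − 33 = 1985 CE.

1985 CE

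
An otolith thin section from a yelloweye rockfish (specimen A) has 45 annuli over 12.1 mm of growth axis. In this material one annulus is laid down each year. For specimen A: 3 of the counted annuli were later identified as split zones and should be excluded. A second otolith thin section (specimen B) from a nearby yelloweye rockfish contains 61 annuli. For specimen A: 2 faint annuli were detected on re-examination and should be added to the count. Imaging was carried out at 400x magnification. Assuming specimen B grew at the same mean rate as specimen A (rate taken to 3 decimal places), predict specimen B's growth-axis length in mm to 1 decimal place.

Specimen A: adjusted count: 45 − 3 + 2 = 44 annuli.
A: 12.1 mm over 44 years gives 12.1 / 44 ≈ 0.275 mm per year.
For B, 0.275 mm/year × 61 years = 16.8 mm.

16.8 mm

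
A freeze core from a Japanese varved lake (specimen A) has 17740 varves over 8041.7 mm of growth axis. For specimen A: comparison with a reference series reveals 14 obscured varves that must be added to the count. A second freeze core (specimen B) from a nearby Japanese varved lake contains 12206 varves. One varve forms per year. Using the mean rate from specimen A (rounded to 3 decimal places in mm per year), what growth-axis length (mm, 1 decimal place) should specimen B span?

Specimen A: adjusted count: 17740 + 14 = 17754 varves.
A: Extension rate ≈ 8041.7 / 17754 = 0.453 mm per year.
For B, 0.453 mm/year × 12206 years = 5529.3 mm.

5529.3 mm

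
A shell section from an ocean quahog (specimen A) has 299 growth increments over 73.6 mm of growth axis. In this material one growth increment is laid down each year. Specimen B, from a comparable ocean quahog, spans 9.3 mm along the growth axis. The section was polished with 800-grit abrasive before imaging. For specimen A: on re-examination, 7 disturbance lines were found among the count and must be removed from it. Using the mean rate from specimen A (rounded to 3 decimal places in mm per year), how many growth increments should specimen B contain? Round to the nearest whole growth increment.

Specimen A: after corrections the count is 299 − 7 = 292 growth increments.
A: Mean rate = 73.6 mm / 292 years ≈ 0.252 mm/yr.
Specimen B: 9.3 mm / 0.252 mm per year = 36.90 years ≈ 37 growth increments.

37 growth increments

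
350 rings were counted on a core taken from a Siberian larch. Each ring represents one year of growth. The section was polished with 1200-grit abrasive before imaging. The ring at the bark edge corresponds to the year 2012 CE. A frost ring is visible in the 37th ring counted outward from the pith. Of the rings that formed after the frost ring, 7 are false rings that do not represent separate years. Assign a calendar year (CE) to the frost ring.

The frost ring sits at ring 37 from the pith, so 350 − 37 = 313 rings formed after it.
313 − 7 false = 306 true rings after the frost ring.
Counting back 306 years from 2012 CE places the frost ring in 2012 − 306 = 1706 CE.

1706 CE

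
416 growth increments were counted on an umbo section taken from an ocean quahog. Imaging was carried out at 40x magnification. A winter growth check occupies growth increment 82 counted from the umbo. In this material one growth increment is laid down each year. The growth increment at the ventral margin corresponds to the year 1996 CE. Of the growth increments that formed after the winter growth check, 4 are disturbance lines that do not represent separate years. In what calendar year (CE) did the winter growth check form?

1666 CE

416 − 82 = 334 growth increments lie beyond the winter growth check toward the ventral margin.
334 − 4 false = 330 true growth increments after the winter growth check.
1996 − 330 = 1666 CE.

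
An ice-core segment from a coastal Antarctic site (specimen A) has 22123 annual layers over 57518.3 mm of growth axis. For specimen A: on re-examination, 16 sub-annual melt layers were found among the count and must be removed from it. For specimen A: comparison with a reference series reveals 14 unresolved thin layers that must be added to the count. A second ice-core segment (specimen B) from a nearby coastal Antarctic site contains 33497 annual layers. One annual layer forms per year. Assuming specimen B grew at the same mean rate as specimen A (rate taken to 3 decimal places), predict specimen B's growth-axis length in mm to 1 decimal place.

Specimen A: correcting the raw count gives 22123 − 16 + 14 = 22121 true annual layers.
A: Extension rate ≈ 57518.3 / 22121 = 2.600 mm/year.
B's length ≈ 2.600 × 33497 = 87092.2 mm.

87092.2 mm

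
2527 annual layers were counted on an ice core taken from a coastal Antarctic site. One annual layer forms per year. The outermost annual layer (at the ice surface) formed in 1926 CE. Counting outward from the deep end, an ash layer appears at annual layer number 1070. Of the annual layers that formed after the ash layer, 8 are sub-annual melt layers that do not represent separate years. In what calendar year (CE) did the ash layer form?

Between annual layer 1070 and the ice surface there are 2527 − 1070 = 1457 annual layers.
Excluding 8 false annual layers: 1457 − 8 = 1449.
The annual layer at the ice surface is 1926 CE, so the ash layer dates to 1926 − 1449 = 477 CE.

477 CE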